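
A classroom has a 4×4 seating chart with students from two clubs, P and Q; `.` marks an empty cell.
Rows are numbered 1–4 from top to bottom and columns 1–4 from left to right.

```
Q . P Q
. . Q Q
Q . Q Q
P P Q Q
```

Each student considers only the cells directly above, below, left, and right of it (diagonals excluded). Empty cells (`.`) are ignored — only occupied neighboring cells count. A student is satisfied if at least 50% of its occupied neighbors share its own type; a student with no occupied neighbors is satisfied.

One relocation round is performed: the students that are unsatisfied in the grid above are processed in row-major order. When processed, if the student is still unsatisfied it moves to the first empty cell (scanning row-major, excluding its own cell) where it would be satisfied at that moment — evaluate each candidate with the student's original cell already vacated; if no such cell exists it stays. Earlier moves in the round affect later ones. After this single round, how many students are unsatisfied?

Initially unsatisfied (in order): (1,3), (3,1).
  (1,3): no empty cell satisfies it; stays.
  (3,1) → (1,2).
Resulting grid:
Q Q P Q
. . Q Q
. . Q Q
P P Q Q
Unsatisfied now: (1,3).

1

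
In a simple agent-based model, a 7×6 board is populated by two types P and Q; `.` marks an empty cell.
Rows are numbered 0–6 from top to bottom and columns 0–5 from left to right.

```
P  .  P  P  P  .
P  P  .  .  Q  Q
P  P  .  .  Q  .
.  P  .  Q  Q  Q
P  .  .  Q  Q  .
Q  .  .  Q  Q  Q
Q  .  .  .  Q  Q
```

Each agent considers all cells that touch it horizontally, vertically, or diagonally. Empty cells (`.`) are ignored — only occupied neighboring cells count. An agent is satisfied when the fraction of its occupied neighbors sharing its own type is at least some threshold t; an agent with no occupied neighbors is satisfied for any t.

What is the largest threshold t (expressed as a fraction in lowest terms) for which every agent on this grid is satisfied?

(0,0)P 2/2
(0,2)P 2/2
(0,3)P 2/3
(0,4)P 1/3
(1,0)P 4/4
(1,1)P 5/5
(1,4)Q 2/4
(1,5)Q 2/3
(2,0)P 4/4
(2,1)P 4/4
(2,4)Q 5/5
(3,1)P 3/3
(3,3)Q 4/4
(3,4)Q 5/5
(3,5)Q 3/3
(4,0)P 1/2
(4,3)Q 5/5
(4,4)Q 7/7
(5,0)Q 1/2
(5,3)Q 4/4
(5,4)Q 6/6
(5,5)Q 4/4
(6,0)Q 1/1
(6,4)Q 4/4
(6,5)Q 3/3
The smallest same-type fraction is 1/3 at (0,4), which reduces to 1/3. Any threshold above that leaves this agent unsatisfied.

1/3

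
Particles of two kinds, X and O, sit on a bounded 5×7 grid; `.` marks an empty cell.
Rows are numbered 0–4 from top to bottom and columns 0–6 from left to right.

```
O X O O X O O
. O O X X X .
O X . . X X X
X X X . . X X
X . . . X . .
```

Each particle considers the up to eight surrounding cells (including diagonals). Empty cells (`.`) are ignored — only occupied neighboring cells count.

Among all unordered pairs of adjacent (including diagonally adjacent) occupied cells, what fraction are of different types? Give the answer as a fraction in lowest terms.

Scan each occupied cell's neighbors to the right and below (and the two forward diagonals) so each pair is counted once.
Row 0: O(0,0)–X(0,1)≠ O(0,0)–O(1,1)= X(0,1)–O(0,2)≠ X(0,1)–O(1,1)≠ X(0,1)–O(1,2)≠ O(0,2)–O(0,3)= O(0,2)–O(1,2)= O(0,2)–X(1,3)≠ O(0,2)–O(1,1)= O(0,3)–X(0,4)≠ O(0,3)–X(1,3)≠ O(0,3)–X(1,4)≠ O(0,3)–O(1,2)= X(0,4)–O(0,5)≠ X(0,4)–X(1,4)= X(0,4)–X(1,5)= X(0,4)–X(1,3)= O(0,5)–O(0,6)= O(0,5)–X(1,5)≠ O(0,5)–X(1,4)≠ O(0,6)–X(1,5)≠  → 12/21 unlike.
Row 1: O(1,1)–O(1,2)= O(1,1)–X(2,1)≠ O(1,1)–O(2,0)= O(1,2)–X(1,3)≠ O(1,2)–X(2,1)≠ X(1,3)–X(1,4)= X(1,3)–X(2,4)= X(1,4)–X(1,5)= X(1,4)–X(2,4)= X(1,4)–X(2,5)= X(1,5)–X(2,5)= X(1,5)–X(2,6)= X(1,5)–X(2,4)=  → 3/13 unlike.
Row 2: O(2,0)–X(2,1)≠ O(2,0)–X(3,0)≠ O(2,0)–X(3,1)≠ X(2,1)–X(3,1)= X(2,1)–X(3,2)= X(2,1)–X(3,0)= X(2,4)–X(2,5)= X(2,4)–X(3,5)= X(2,5)–X(2,6)= X(2,5)–X(3,5)= X(2,5)–X(3,6)= X(2,6)–X(3,6)= X(2,6)–X(3,5)=  → 3/13 unlike.
Row 3: X(3,0)–X(3,1)= X(3,0)–X(4,0)= X(3,1)–X(3,2)= X(3,1)–X(4,0)= X(3,5)–X(3,6)= X(3,5)–X(4,4)=  → 0/6 unlike.
Total adjacent occupied pairs: 53; unlike-type pairs: 18.
18/53 is already in lowest terms.

18/53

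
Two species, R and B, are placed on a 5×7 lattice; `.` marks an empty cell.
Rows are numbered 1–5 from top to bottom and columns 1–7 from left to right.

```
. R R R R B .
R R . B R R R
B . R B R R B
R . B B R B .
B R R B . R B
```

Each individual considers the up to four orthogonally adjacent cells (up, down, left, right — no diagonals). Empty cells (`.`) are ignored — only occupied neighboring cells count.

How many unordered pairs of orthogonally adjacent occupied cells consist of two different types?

Scan each occupied cell's neighbors to the right and below so each pair is counted once.
Row 1: R(1,2)–R(1,3)= R(1,2)–R(2,2)= R(1,3)–R(1,4)= R(1,4)–R(1,5)= R(1,4)–B(2,4)≠ R(1,5)–B(1,6)≠ R(1,5)–R(2,5)= B(1,6)–R(2,6)≠  → 3/8 unlike.
Row 2: R(2,1)–R(2,2)= R(2,1)–B(3,1)≠ B(2,4)–R(2,5)≠ B(2,4)–B(3,4)= R(2,5)–R(2,6)= R(2,5)–R(3,5)= R(2,6)–R(2,7)= R(2,6)–R(3,6)= R(2,7)–B(3,7)≠  → 3/9 unlike.
Row 3: B(3,1)–R(4,1)≠ R(3,3)–B(3,4)≠ R(3,3)–B(4,3)≠ B(3,4)–R(3,5)≠ B(3,4)–B(4,4)= R(3,5)–R(3,6)= R(3,5)–R(4,5)= R(3,6)–B(3,7)≠ R(3,6)–B(4,6)≠  → 6/9 unlike.
Row 4: R(4,1)–B(5,1)≠ B(4,3)–B(4,4)= B(4,3)–R(5,3)≠ B(4,4)–R(4,5)≠ B(4,4)–B(5,4)= R(4,5)–B(4,6)≠ B(4,6)–R(5,6)≠  → 5/7 unlike.
Row 5: B(5,1)–R(5,2)≠ R(5,2)–R(5,3)= R(5,3)–B(5,4)≠ R(5,6)–B(5,7)≠  → 3/4 unlike.
Total adjacent occupied pairs: 37; unlike-type pairs: 20.

20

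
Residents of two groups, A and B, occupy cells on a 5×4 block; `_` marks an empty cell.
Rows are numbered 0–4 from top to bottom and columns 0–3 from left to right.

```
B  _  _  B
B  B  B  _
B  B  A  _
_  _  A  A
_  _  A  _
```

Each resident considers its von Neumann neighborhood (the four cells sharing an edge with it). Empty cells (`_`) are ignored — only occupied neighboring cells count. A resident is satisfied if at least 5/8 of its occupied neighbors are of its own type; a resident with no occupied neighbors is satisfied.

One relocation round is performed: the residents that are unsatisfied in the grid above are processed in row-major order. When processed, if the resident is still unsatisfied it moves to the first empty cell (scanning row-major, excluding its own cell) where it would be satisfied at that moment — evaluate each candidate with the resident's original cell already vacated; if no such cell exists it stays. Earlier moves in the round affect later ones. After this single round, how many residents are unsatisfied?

Initially unsatisfied (in order): (1,2), (2,2).
  (1,2) → (0,1).
  (2,2) → (2,3).
Resulting grid:
B B _ B
B B _ _
B B _ A
_ _ A A
_ _ A _
All satisfied now.

0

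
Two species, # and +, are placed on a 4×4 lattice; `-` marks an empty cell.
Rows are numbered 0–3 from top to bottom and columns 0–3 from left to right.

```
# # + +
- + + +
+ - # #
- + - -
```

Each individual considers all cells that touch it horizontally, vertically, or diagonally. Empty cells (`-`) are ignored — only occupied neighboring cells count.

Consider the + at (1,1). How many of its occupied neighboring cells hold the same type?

Occupied neighbors of (1,1): (0,0)=#, (0,1)=#, (0,2)=+, (1,2)=+, (2,0)=+, (2,2)=#.
Same type (+): 3 of 6.

3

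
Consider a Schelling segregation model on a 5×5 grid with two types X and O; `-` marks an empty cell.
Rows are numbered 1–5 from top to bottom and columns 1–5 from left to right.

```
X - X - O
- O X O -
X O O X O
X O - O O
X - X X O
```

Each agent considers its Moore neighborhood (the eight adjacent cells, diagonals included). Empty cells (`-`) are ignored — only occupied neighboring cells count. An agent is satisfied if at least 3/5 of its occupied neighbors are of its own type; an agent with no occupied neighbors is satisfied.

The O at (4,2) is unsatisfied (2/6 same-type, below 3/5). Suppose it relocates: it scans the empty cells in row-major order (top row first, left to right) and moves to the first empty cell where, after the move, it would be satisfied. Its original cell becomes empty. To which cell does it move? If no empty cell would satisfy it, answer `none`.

(2,5)

Vacating (4,2). Empty cells in order:
  (1,2): 1/4 same-type → still unsatisfied.
  (1,4): 2/4 same-type → still unsatisfied.
  (2,1): 2/4 same-type → still unsatisfied.
  (2,5): 3/4 same-type → satisfied — stop here.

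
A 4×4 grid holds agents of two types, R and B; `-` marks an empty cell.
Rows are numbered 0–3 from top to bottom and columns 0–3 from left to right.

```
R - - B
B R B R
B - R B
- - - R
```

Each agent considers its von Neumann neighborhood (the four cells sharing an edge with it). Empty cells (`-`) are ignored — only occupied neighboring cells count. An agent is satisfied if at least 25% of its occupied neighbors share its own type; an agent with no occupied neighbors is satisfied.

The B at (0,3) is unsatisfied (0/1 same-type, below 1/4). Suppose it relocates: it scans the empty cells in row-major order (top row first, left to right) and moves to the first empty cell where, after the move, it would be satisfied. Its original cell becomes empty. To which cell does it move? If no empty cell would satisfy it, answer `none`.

(0,2)

Vacating (0,3). Empty cells in order:
  (0,1): 0/2 same-type → still unsatisfied.
  (0,2): 1/1 same-type → satisfied — stop here.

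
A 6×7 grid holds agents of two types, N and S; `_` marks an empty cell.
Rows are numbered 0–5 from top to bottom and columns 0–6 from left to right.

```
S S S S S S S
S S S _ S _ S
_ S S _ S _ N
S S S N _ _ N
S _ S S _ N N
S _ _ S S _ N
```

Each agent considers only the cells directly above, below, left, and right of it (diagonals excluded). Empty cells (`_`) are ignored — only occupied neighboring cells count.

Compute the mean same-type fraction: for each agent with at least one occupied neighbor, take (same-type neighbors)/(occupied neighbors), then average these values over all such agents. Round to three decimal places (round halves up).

0.914

Row 0: (0,0)S 2/2 · (0,1)S 3/3 · (0,2)S 3/3 · (0,3)S 2/2 · (0,4)S 3/3 · (0,5)S 2/2 · (0,6)S 2/2
Row 1: (1,0)S 2/2 · (1,1)S 4/4 · (1,2)S 3/3 · (1,4)S 2/2 · (1,6)S 1/2
Row 2: (2,1)S 3/3 · (2,2)S 3/3 · (2,4)S 1/1 · (2,6)N 1/2
Row 3: (3,0)S 2/2 · (3,1)S 3/3 · (3,2)S 3/4 · (3,3)N 0/2 · (3,6)N 2/2
Row 4: (4,0)S 2/2 · (4,2)S 2/2 · (4,3)S 2/3 · (4,5)N 1/1 · (4,6)N 3/3
Row 5: (5,0)S 1/1 · (5,3)S 2/2 · (5,4)S 1/1 · (5,6)N 1/1
Sum over 30 agents: 2/2 + 3/3 + 3/3 + 2/2 + 3/3 + 2/2 + 2/2 + 2/2 + 4/4 + 3/3 + 2/2 + 1/2 + 3/3 + 3/3 + 1/1 + 1/2 + 2/2 + 3/3 + 3/4 + 0/2 + 2/2 + 2/2 + 2/2 + 2/3 + 1/1 + 3/3 + 1/1 + 2/2 + 1/1 + 1/1 = 329/12; mean = 329/12 ÷ 30 = 329/360 = 0.913888… → 0.914.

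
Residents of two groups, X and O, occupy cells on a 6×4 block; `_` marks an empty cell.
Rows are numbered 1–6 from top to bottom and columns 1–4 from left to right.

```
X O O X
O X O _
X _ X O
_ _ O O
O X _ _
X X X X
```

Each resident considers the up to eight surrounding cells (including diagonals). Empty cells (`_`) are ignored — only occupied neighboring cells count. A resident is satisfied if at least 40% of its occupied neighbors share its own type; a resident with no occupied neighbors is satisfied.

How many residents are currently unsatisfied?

5

Row 1: (1,1)X 1/3 ✗ · (1,2)O 3/5 ✓ · (1,3)O 2/4 ✓ · (1,4)X 0/2 ✗
Row 2: (2,1)O 1/4 ✗ · (2,2)X 3/7 ✓ · (2,3)O 3/6 ✓
Row 3: (3,1)X 1/2 ✓ · (3,3)X 1/5 ✗ · (3,4)O 3/4 ✓
Row 4: (4,3)O 2/4 ✓ · (4,4)O 2/3 ✓
Row 5: (5,1)O 0/3 ✗ · (5,2)X 3/5 ✓
Row 6: (6,1)X 2/3 ✓ · (6,2)X 3/4 ✓ · (6,3)X 3/3 ✓ · (6,4)X 1/1 ✓
Unsatisfied: (1,1), (1,4), (2,1), (3,3), (5,1) — 5 in total.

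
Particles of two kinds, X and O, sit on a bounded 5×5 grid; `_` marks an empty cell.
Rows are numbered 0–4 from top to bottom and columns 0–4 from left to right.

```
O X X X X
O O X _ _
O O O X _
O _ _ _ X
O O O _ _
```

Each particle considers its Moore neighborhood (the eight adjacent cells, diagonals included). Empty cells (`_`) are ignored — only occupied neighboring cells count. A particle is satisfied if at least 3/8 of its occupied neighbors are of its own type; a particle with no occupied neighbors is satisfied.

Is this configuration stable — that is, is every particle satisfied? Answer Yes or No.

Row 0: (0,0)O 2/3 ok · (0,1)X 2/5 ok · (0,2)X 3/4 ok · (0,3)X 3/3 ok · (0,4)X 1/1 ok
Row 1: (1,0)O 4/5 ok · (1,1)O 5/8 ok · (1,2)X 4/7 ok
Row 2: (2,0)O 4/4 ok · (2,1)O 5/6 ok · (2,2)O 2/4 ok · (2,3)X 2/3 ok
Row 3: (3,0)O 4/4 ok · (3,4)X 1/1 ok
Row 4: (4,0)O 2/2 ok · (4,1)O 3/3 ok · (4,2)O 1/1 ok
All meet the threshold, so the configuration is stable.

Yes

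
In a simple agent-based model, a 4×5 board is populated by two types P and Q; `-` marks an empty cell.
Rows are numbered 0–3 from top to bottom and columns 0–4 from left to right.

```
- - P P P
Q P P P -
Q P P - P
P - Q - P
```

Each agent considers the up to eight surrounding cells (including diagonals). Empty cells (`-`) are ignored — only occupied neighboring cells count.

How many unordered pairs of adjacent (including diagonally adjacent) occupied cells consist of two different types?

Scan each occupied cell's neighbors to the right and below (and the two forward diagonals) so each pair is counted once.
From row 0: 0 unlike of 8 pairs (running 0/8).
From row 1: 3 unlike of 12 pairs (running 3/20).
From row 2: 4 unlike of 7 pairs (running 7/27).
Total adjacent occupied pairs: 27; unlike-type pairs: 7.

7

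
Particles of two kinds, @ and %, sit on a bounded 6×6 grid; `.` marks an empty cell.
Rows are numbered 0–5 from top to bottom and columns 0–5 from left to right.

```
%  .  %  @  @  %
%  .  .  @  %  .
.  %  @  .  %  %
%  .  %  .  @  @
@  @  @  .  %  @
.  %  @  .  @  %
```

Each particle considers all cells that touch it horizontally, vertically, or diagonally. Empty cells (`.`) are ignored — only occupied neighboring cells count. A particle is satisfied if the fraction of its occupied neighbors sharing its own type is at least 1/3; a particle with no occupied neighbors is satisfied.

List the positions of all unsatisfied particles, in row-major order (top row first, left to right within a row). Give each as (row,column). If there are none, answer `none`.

Row 0: (0,0)% 1/1 ✓ · (0,2)% 0/2 ✗ · (0,3)@ 2/4 ✓ · (0,4)@ 2/4 ✓ · (0,5)% 1/2 ✓
Row 1: (1,0)% 2/2 ✓ · (1,3)@ 3/6 ✓ · (1,4)% 3/6 ✓
Row 2: (2,1)% 3/4 ✓ · (2,2)@ 1/3 ✓ · (2,4)% 2/5 ✓ · (2,5)% 2/4 ✓
Row 3: (3,0)% 1/3 ✓ · (3,2)% 1/4 ✗ · (3,4)@ 2/5 ✓ · (3,5)@ 2/5 ✓
Row 4: (4,0)@ 1/3 ✓ · (4,1)@ 3/6 ✓ · (4,2)@ 2/4 ✓ · (4,4)% 1/5 ✗ · (4,5)@ 3/5 ✓
Row 5: (5,1)% 0/4 ✗ · (5,2)@ 2/3 ✓ · (5,4)@ 1/3 ✓ · (5,5)% 1/3 ✓

(0,2), (3,2), (4,4), (5,1)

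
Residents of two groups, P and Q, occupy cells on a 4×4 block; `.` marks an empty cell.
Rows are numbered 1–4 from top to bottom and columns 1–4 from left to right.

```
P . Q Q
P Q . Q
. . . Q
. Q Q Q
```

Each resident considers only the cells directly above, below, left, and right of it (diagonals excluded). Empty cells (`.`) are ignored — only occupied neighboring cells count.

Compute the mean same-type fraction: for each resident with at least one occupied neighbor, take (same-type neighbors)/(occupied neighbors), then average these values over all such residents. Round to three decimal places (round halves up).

(1,1)P 1/1
(1,3)Q 1/1
(1,4)Q 2/2
(2,1)P 1/2
(2,2)Q 0/1
(2,4)Q 2/2
(3,4)Q 2/2
(4,2)Q 1/1
(4,3)Q 2/2
(4,4)Q 2/2
Sum over 10 residents: 1/1 + 1/1 + 2/2 + 1/2 + 0/1 + 2/2 + 2/2 + 1/1 + 2/2 + 2/2 = 17/2; mean = 17/2 ÷ 10 = 17/20 = 0.85 → 0.850.

0.850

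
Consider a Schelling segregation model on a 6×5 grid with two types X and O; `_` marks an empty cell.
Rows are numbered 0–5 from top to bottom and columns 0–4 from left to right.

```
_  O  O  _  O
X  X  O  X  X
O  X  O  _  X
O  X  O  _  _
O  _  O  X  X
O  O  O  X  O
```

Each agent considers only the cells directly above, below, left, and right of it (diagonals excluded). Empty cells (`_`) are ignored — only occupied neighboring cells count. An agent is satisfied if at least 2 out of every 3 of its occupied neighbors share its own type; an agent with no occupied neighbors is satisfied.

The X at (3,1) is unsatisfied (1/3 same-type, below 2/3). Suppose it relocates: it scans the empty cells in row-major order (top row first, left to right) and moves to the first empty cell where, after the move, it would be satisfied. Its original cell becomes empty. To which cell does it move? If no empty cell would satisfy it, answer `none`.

Vacating (3,1). Empty cells in order:
  (0,0): 1/2 same-type → still unsatisfied.
  (0,3): 1/3 same-type → still unsatisfied.
  (2,3): 2/3 same-type → satisfied — stop here.

(2,3)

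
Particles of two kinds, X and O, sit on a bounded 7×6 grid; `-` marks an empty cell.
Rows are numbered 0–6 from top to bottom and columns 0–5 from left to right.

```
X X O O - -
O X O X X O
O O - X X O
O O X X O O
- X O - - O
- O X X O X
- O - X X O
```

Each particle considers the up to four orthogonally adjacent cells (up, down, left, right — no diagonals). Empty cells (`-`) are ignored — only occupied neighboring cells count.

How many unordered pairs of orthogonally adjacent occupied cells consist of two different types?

Scan each occupied cell's neighbors to the right and below so each pair is counted once.
Row 0: X(0,0)–X(0,1)= X(0,0)–O(1,0)≠ X(0,1)–O(0,2)≠ X(0,1)–X(1,1)= O(0,2)–O(0,3)= O(0,2)–O(1,2)= O(0,3)–X(1,3)≠  → 3/7 unlike.
Row 1: O(1,0)–X(1,1)≠ O(1,0)–O(2,0)= X(1,1)–O(1,2)≠ X(1,1)–O(2,1)≠ O(1,2)–X(1,3)≠ X(1,3)–X(1,4)= X(1,3)–X(2,3)= X(1,4)–O(1,5)≠ X(1,4)–X(2,4)= O(1,5)–O(2,5)=  → 5/10 unlike.
Row 2: O(2,0)–O(2,1)= O(2,0)–O(3,0)= O(2,1)–O(3,1)= X(2,3)–X(2,4)= X(2,3)–X(3,3)= X(2,4)–O(2,5)≠ X(2,4)–O(3,4)≠ O(2,5)–O(3,5)=  → 2/8 unlike.
Row 3: O(3,0)–O(3,1)= O(3,1)–X(3,2)≠ O(3,1)–X(4,1)≠ X(3,2)–X(3,3)= X(3,2)–O(4,2)≠ X(3,3)–O(3,4)≠ O(3,4)–O(3,5)= O(3,5)–O(4,5)=  → 4/8 unlike.
Row 4: X(4,1)–O(4,2)≠ X(4,1)–O(5,1)≠ O(4,2)–X(5,2)≠ O(4,5)–X(5,5)≠  → 4/4 unlike.
Row 5: O(5,1)–X(5,2)≠ O(5,1)–O(6,1)= X(5,2)–X(5,3)= X(5,3)–O(5,4)≠ X(5,3)–X(6,3)= O(5,4)–X(5,5)≠ O(5,4)–X(6,4)≠ X(5,5)–O(6,5)≠  → 5/8 unlike.
Row 6: X(6,3)–X(6,4)= X(6,4)–O(6,5)≠  → 1/2 unlike.
Total adjacent occupied pairs: 47; unlike-type pairs: 24.

24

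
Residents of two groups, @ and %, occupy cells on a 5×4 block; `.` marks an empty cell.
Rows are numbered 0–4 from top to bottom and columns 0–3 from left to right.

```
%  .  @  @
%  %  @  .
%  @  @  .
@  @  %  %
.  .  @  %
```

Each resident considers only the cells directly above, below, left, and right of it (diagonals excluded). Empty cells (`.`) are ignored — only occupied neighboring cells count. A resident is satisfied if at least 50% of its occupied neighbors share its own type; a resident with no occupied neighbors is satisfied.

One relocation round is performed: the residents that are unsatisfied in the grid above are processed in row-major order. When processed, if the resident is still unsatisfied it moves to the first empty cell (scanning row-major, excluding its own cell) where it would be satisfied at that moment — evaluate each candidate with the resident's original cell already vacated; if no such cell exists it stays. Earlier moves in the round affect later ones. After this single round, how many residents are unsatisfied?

1

Initially unsatisfied (in order): (1,1), (2,0), (3,2), (4,2).
  (1,1) → (0,1).
  (2,0) → (1,1).
  (3,2) → (2,3).
  (4,2) → (1,3).
Resulting grid:
% % @ @
% % @ @
. @ @ %
@ @ . %
. . . %
Unsatisfied now: (2,3).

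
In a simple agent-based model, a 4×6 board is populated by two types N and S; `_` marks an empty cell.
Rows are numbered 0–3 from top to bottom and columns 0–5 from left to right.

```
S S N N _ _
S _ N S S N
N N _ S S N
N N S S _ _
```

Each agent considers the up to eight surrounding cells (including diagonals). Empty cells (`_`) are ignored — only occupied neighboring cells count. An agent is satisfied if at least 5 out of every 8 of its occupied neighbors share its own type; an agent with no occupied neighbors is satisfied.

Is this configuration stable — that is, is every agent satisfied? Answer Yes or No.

(0,0)S 2/2 satisfied
(0,1)S 2/4 not
(0,2)N 2/4 not
(0,3)N 2/4 not
(1,0)S 2/4 not
(1,2)N 3/6 not
(1,3)S 3/6 not
(1,4)S 3/6 not
(1,5)N 1/3 not
(2,0)N 3/4 satisfied
(2,1)N 4/6 satisfied
(2,3)S 5/6 satisfied
(2,4)S 4/6 satisfied
(2,5)N 1/3 not
(3,0)N 3/3 satisfied
(3,1)N 3/4 satisfied
(3,2)S 2/4 not
(3,3)S 3/3 satisfied
For instance (0,1) has only 2/4 same-type neighbors, below 5/8.

No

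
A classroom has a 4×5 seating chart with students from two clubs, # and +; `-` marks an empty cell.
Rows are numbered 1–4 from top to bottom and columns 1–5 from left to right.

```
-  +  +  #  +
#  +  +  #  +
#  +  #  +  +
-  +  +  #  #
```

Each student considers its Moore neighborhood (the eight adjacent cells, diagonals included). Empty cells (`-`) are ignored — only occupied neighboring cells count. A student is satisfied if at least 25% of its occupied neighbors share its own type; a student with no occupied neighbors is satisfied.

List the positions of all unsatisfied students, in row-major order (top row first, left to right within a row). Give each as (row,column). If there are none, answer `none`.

Row 1: (1,2)+ 3/4 satisfied · (1,3)+ 3/5 satisfied · (1,4)# 1/5 not · (1,5)+ 1/3 satisfied
Row 2: (2,1)# 1/4 satisfied · (2,2)+ 4/7 satisfied · (2,3)+ 5/8 satisfied · (2,4)# 2/8 satisfied · (2,5)+ 3/5 satisfied
Row 3: (3,1)# 1/4 satisfied · (3,2)+ 4/7 satisfied · (3,3)# 2/8 satisfied · (3,4)+ 4/8 satisfied · (3,5)+ 2/5 satisfied
Row 4: (4,2)+ 2/4 satisfied · (4,3)+ 3/5 satisfied · (4,4)# 2/5 satisfied · (4,5)# 1/3 satisfied

(1,4)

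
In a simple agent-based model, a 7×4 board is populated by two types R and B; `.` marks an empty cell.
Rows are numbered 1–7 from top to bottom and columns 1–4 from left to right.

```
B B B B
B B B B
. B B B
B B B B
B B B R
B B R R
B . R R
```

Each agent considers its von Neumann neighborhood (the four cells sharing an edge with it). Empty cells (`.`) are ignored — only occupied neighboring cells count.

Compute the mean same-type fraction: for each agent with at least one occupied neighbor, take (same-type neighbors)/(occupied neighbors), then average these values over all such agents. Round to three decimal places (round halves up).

0.910

(1,1)B 2/2
(1,2)B 3/3
(1,3)B 3/3
(1,4)B 2/2
(2,1)B 2/2
(2,2)B 4/4
(2,3)B 4/4
(2,4)B 3/3
(3,2)B 3/3
(3,3)B 4/4
(3,4)B 3/3
(4,1)B 2/2
(4,2)B 4/4
(4,3)B 4/4
(4,4)B 2/3
(5,1)B 3/3
(5,2)B 4/4
(5,3)B 2/4
(5,4)R 1/3
(6,1)B 3/3
(6,2)B 2/3
(6,3)R 2/4
(6,4)R 3/3
(7,1)B 1/1
(7,3)R 2/2
(7,4)R 2/2
Sum over 26 agents: 2/2 + 3/3 + 3/3 + 2/2 + 2/2 + 4/4 + 4/4 + 3/3 + 3/3 + 4/4 + 3/3 + 2/2 + 4/4 + 4/4 + 2/3 + 3/3 + 4/4 + 2/4 + 1/3 + 3/3 + 2/3 + 2/4 + 3/3 + 1/1 + 2/2 + 2/2 = 71/3; mean = 71/3 ÷ 26 = 71/78 = 0.910256… → 0.910.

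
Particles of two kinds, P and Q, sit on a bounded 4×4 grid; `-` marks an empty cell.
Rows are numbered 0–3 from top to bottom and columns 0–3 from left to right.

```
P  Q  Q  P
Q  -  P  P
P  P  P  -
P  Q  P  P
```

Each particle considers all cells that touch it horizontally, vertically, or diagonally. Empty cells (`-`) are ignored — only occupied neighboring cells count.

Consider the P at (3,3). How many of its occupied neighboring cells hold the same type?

Occupied neighbors of (3,3): (2,2)=P, (3,2)=P.
Same type (P): 2 of 2.

2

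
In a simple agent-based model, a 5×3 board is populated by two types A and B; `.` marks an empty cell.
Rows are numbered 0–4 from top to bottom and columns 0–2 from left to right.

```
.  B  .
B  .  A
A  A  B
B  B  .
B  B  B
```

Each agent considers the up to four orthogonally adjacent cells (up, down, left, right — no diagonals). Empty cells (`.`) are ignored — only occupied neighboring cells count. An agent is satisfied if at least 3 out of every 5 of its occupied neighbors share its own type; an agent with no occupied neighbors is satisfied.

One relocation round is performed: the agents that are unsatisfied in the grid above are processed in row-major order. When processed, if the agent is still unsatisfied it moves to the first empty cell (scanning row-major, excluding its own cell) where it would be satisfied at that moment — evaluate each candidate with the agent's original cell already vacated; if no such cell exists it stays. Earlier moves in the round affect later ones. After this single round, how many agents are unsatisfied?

Initially unsatisfied (in order): (1,0), (1,2), (2,0), (2,1), (2,2).
  (1,0) → (0,0).
  (1,2): no empty cell satisfies it; stays.
  (2,0) → (1,1).
  (2,1): no empty cell satisfies it; stays.
  (2,2) → (3,2).
Resulting grid:
B B .
. A A
. A .
B B B
B B B
Unsatisfied now: (0,1), (2,1).

2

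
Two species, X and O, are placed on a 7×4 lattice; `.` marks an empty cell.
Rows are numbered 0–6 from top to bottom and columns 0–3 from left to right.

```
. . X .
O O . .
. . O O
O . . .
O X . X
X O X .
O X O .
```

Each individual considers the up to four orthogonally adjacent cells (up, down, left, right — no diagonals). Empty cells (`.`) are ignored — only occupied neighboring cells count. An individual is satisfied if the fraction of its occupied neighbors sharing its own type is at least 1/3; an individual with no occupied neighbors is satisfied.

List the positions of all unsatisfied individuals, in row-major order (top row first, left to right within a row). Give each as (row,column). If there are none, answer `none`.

Row 0: (0,2)X 0/0 ✓
Row 1: (1,0)O 1/1 ✓ · (1,1)O 1/1 ✓
Row 2: (2,2)O 1/1 ✓ · (2,3)O 1/1 ✓
Row 3: (3,0)O 1/1 ✓
Row 4: (4,0)O 1/3 ✓ · (4,1)X 0/2 ✗ · (4,3)X 0/0 ✓
Row 5: (5,0)X 0/3 ✗ · (5,1)O 0/4 ✗ · (5,2)X 0/2 ✗
Row 6: (6,0)O 0/2 ✗ · (6,1)X 0/3 ✗ · (6,2)O 0/2 ✗

(4,1), (5,0), (5,1), (5,2), (6,0), (6,1), (6,2)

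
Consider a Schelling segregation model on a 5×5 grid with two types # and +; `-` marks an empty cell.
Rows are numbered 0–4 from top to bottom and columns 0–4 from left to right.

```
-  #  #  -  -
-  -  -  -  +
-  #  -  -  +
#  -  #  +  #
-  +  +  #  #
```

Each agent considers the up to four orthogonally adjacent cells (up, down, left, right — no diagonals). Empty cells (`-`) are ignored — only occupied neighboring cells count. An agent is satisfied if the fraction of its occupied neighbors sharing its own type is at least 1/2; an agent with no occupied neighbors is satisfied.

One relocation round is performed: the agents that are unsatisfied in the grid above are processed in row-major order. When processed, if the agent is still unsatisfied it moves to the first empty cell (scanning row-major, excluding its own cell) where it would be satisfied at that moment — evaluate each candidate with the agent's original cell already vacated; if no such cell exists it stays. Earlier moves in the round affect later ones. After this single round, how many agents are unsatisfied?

Initially unsatisfied (in order): (3,2), (3,3), (3,4), (4,2), (4,3).
  (3,2) → (0,0).
  (3,3) → (0,4).
  (3,4): now satisfied by earlier moves; stays.
  (4,2): now satisfied by earlier moves; stays.
  (4,3): now satisfied by earlier moves; stays.
Resulting grid:
# # # - +
- - - - +
- # - - +
# - - - #
- + + # #
All satisfied now.

0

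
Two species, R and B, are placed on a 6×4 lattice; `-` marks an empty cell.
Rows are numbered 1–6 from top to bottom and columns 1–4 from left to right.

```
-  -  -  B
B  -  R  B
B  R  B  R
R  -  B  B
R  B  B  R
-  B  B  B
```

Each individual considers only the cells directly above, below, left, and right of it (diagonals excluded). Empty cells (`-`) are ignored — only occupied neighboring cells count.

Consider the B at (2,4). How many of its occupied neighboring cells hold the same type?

1

Occupied neighbors of (2,4): (1,4)=B, (3,4)=R, (2,3)=R.
Same type (B): 1 of 3.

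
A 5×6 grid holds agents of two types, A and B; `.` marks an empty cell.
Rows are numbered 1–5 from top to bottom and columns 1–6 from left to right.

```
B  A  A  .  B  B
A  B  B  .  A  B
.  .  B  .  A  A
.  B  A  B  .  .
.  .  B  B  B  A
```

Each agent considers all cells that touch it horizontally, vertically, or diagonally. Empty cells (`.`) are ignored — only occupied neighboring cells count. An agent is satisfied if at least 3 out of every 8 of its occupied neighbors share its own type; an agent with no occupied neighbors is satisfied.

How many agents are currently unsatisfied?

(1,1)B 1/3 unhappy
(1,2)A 2/5 ok
(1,3)A 1/3 unhappy
(1,5)B 2/3 ok
(1,6)B 2/3 ok
(2,1)A 1/3 unhappy
(2,2)B 3/6 ok
(2,3)B 2/4 ok
(2,5)A 2/5 ok
(2,6)B 2/5 ok
(3,3)B 4/5 ok
(3,5)A 2/4 ok
(3,6)A 2/3 ok
(4,2)B 2/3 ok
(4,3)A 0/5 unhappy
(4,4)B 4/6 ok
(5,3)B 3/4 ok
(5,4)B 3/4 ok
(5,5)B 2/3 ok
(5,6)A 0/1 unhappy
Unsatisfied: (1,1), (1,3), (2,1), (4,3), (5,6) — 5 in total.

5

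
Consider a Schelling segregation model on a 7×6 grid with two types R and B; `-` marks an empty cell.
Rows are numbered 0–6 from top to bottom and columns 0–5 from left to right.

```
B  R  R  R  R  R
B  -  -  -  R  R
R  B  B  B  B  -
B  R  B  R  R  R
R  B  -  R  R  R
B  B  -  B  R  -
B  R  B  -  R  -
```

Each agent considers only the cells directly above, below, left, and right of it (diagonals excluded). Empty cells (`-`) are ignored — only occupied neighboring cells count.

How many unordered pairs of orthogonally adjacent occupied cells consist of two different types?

20

Scan each occupied cell's neighbors to the right and below so each pair is counted once.
Row 0: B(0,0)–R(0,1)≠ B(0,0)–B(1,0)= R(0,1)–R(0,2)= R(0,2)–R(0,3)= R(0,3)–R(0,4)= R(0,4)–R(0,5)= R(0,4)–R(1,4)= R(0,5)–R(1,5)=  → 1/8 unlike.
Row 1: B(1,0)–R(2,0)≠ R(1,4)–R(1,5)= R(1,4)–B(2,4)≠  → 2/3 unlike.
Row 2: R(2,0)–B(2,1)≠ R(2,0)–B(3,0)≠ B(2,1)–B(2,2)= B(2,1)–R(3,1)≠ B(2,2)–B(2,3)= B(2,2)–B(3,2)= B(2,3)–B(2,4)= B(2,3)–R(3,3)≠ B(2,4)–R(3,4)≠  → 5/9 unlike.
Row 3: B(3,0)–R(3,1)≠ B(3,0)–R(4,0)≠ R(3,1)–B(3,2)≠ R(3,1)–B(4,1)≠ B(3,2)–R(3,3)≠ R(3,3)–R(3,4)= R(3,3)–R(4,3)= R(3,4)–R(3,5)= R(3,4)–R(4,4)= R(3,5)–R(4,5)=  → 5/10 unlike.
Row 4: R(4,0)–B(4,1)≠ R(4,0)–B(5,0)≠ B(4,1)–B(5,1)= R(4,3)–R(4,4)= R(4,3)–B(5,3)≠ R(4,4)–R(4,5)= R(4,4)–R(5,4)=  → 3/7 unlike.
Row 5: B(5,0)–B(5,1)= B(5,0)–B(6,0)= B(5,1)–R(6,1)≠ B(5,3)–R(5,4)≠ R(5,4)–R(6,4)=  → 2/5 unlike.
Row 6: B(6,0)–R(6,1)≠ R(6,1)–B(6,2)≠  → 2/2 unlike.
Total adjacent occupied pairs: 44; unlike-type pairs: 20.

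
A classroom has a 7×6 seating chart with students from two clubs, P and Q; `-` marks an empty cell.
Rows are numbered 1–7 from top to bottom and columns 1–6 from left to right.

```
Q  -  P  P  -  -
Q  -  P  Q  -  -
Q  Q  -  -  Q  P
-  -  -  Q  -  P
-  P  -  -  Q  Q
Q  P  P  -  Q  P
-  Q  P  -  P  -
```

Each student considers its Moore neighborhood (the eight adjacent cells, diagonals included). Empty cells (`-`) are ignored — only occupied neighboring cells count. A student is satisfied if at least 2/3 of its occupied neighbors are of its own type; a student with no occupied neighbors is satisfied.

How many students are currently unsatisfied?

13

(1,1)Q 1/1 ok
(1,3)P 2/3 ok
(1,4)P 2/3 ok
(2,1)Q 3/3 ok
(2,3)P 2/4 unhappy
(2,4)Q 1/4 unhappy
(3,1)Q 2/2 ok
(3,2)Q 2/3 ok
(3,5)Q 2/4 unhappy
(3,6)P 1/2 unhappy
(4,4)Q 2/2 ok
(4,6)P 1/4 unhappy
(5,2)P 2/3 ok
(5,5)Q 3/5 unhappy
(5,6)Q 2/4 unhappy
(6,1)Q 1/3 unhappy
(6,2)P 3/5 unhappy
(6,3)P 3/4 ok
(6,5)Q 2/4 unhappy
(6,6)P 1/4 unhappy
(7,2)Q 1/4 unhappy
(7,3)P 2/3 ok
(7,5)P 1/2 unhappy
Unsatisfied: (2,3), (2,4), (3,5), (3,6), (4,6), (5,5), (5,6), (6,1), (6,2), (6,5), (6,6), (7,2), (7,5) — 13 in total.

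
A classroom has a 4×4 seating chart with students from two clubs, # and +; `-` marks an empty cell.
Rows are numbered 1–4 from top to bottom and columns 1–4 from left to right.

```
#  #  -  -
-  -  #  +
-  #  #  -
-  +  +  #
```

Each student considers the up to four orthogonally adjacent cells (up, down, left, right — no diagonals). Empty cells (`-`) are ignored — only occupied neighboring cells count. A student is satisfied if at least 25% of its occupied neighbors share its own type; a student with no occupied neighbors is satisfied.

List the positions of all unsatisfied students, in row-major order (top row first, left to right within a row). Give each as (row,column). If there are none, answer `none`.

Row 1: (1,1)# 1/1 ok · (1,2)# 1/1 ok
Row 2: (2,3)# 1/2 ok · (2,4)+ 0/1 unhappy
Row 3: (3,2)# 1/2 ok · (3,3)# 2/3 ok
Row 4: (4,2)+ 1/2 ok · (4,3)+ 1/3 ok · (4,4)# 0/1 unhappy

(2,4), (4,4)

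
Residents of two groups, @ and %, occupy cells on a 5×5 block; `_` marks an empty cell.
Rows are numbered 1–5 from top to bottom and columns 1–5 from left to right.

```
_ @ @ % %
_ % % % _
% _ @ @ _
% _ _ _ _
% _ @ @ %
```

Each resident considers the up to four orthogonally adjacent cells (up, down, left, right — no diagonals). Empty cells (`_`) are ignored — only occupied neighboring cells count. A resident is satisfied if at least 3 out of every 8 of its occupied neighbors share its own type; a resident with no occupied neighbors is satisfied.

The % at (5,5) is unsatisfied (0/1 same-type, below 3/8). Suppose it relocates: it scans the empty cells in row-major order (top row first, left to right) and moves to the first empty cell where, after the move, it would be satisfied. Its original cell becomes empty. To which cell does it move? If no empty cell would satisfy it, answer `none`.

Vacating (5,5). Empty cells in order:
  (1,1): 0/1 same-type → still unsatisfied.
  (2,1): 2/2 same-type → satisfied — stop here.

(2,1)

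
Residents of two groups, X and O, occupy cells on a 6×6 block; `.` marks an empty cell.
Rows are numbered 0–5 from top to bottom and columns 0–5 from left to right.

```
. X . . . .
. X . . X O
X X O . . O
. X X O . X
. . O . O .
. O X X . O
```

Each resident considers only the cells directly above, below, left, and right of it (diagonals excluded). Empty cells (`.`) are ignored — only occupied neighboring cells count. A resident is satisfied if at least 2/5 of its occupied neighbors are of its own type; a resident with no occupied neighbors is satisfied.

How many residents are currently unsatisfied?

(0,1)X 1/1 ok
(1,1)X 2/2 ok
(1,4)X 0/1 unhappy
(1,5)O 1/2 ok
(2,0)X 1/1 ok
(2,1)X 3/4 ok
(2,2)O 0/2 unhappy
(2,5)O 1/2 ok
(3,1)X 2/2 ok
(3,2)X 1/4 unhappy
(3,3)O 0/1 unhappy
(3,5)X 0/1 unhappy
(4,2)O 0/2 unhappy
(4,4)O 0/0 ok
(5,1)O 0/1 unhappy
(5,2)X 1/3 unhappy
(5,3)X 1/1 ok
(5,5)O 0/0 ok
Unsatisfied: (1,4), (2,2), (3,2), (3,3), (3,5), (4,2), (5,1), (5,2) — 8 in total.

8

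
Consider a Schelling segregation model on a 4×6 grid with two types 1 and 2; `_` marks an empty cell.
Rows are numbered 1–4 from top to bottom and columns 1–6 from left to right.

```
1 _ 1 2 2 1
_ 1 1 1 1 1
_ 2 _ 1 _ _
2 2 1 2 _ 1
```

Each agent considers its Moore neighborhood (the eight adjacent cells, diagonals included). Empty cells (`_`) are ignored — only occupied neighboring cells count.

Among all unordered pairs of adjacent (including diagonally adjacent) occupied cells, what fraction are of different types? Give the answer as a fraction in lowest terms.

7/16

Scan each occupied cell's neighbors to the right and below (and the two forward diagonals) so each pair is counted once.
Row 1: 1(1,1)–1(2,2)= 1(1,3)–2(1,4)≠ 1(1,3)–1(2,3)= 1(1,3)–1(2,4)= 1(1,3)–1(2,2)= 2(1,4)–2(1,5)= 2(1,4)–1(2,4)≠ 2(1,4)–1(2,5)≠ 2(1,4)–1(2,3)≠ 2(1,5)–1(1,6)≠ 2(1,5)–1(2,5)≠ 2(1,5)–1(2,6)≠ 2(1,5)–1(2,4)≠ 1(1,6)–1(2,6)= 1(1,6)–1(2,5)=  → 8/15 unlike.
Row 2: 1(2,2)–1(2,3)= 1(2,2)–2(3,2)≠ 1(2,3)–1(2,4)= 1(2,3)–1(3,4)= 1(2,3)–2(3,2)≠ 1(2,4)–1(2,5)= 1(2,4)–1(3,4)= 1(2,5)–1(2,6)= 1(2,5)–1(3,4)=  → 2/9 unlike.
Row 3: 2(3,2)–2(4,2)= 2(3,2)–1(4,3)≠ 2(3,2)–2(4,1)= 1(3,4)–2(4,4)≠ 1(3,4)–1(4,3)=  → 2/5 unlike.
Row 4: 2(4,1)–2(4,2)= 2(4,2)–1(4,3)≠ 1(4,3)–2(4,4)≠  → 2/3 unlike.
Total adjacent occupied pairs: 32; unlike-type pairs: 14.
14/32 reduces to 7/16.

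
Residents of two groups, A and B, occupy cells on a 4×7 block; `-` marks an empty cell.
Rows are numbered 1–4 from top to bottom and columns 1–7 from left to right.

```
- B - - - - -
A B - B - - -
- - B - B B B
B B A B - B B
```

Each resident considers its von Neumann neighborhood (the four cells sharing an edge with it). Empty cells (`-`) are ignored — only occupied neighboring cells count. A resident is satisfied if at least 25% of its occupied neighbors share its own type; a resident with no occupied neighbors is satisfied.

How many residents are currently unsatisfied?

(1,2)B 1/1 satisfied
(2,1)A 0/1 not
(2,2)B 1/2 satisfied
(2,4)B 0/0 satisfied
(3,3)B 0/1 not
(3,5)B 1/1 satisfied
(3,6)B 3/3 satisfied
(3,7)B 2/2 satisfied
(4,1)B 1/1 satisfied
(4,2)B 1/2 satisfied
(4,3)A 0/3 not
(4,4)B 0/1 not
(4,6)B 2/2 satisfied
(4,7)B 2/2 satisfied
Unsatisfied: (2,1), (3,3), (4,3), (4,4) — 4 in total.

4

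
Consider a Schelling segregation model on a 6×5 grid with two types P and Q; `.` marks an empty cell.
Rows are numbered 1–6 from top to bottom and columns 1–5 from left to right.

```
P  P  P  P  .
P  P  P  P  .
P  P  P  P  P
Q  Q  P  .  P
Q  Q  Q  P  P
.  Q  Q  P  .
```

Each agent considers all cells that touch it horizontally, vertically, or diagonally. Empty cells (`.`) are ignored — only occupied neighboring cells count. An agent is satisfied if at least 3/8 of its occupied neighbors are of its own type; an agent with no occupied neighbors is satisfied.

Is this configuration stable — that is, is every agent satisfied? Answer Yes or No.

Yes

Row 1: (1,1)P 3/3 ok · (1,2)P 5/5 ok · (1,3)P 5/5 ok · (1,4)P 3/3 ok
Row 2: (2,1)P 5/5 ok · (2,2)P 8/8 ok · (2,3)P 8/8 ok · (2,4)P 6/6 ok
Row 3: (3,1)P 3/5 ok · (3,2)P 6/8 ok · (3,3)P 6/7 ok · (3,4)P 6/6 ok · (3,5)P 3/3 ok
Row 4: (4,1)Q 3/5 ok · (4,2)Q 4/8 ok · (4,3)P 4/7 ok · (4,5)P 4/4 ok
Row 5: (5,1)Q 4/4 ok · (5,2)Q 6/7 ok · (5,3)Q 4/7 ok · (5,4)P 4/6 ok · (5,5)P 3/3 ok
Row 6: (6,2)Q 4/4 ok · (6,3)Q 3/5 ok · (6,4)P 2/4 ok
All meet the threshold, so the configuration is stable.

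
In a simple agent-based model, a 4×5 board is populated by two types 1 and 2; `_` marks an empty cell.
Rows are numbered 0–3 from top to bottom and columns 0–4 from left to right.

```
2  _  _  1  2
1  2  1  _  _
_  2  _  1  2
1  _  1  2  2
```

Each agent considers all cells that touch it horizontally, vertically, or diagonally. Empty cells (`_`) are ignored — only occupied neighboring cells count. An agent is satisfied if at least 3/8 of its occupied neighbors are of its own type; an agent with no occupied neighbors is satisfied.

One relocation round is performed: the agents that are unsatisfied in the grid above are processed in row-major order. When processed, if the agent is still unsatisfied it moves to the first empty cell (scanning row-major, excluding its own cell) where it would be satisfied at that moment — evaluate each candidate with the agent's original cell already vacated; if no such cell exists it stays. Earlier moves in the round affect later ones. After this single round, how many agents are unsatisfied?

0

Initially unsatisfied (in order): (0,4), (1,0), (2,1), (3,0), (3,2).
  (0,4) → (0,1).
  (1,0) → (0,2).
  (2,1) → (1,0).
  (3,0): now satisfied by earlier moves; stays.
  (3,2): now satisfied by earlier moves; stays.
Resulting grid:
2 2 1 1 _
2 2 1 _ _
_ _ _ 1 2
1 _ 1 2 2
All satisfied now.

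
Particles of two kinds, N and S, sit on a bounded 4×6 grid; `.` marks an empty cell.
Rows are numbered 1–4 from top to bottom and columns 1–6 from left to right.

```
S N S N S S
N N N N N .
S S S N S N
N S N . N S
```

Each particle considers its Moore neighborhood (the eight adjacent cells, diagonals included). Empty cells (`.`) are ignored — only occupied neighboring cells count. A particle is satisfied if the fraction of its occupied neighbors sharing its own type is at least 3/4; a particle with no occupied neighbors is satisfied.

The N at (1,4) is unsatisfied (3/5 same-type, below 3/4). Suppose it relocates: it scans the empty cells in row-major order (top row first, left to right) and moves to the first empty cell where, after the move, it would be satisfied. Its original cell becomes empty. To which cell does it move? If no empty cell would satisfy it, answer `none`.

none

Vacating (1,4). Empty cells in order:
  (2,6): 2/5 same-type → still unsatisfied.
  (4,4): 3/5 same-type → still unsatisfied.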